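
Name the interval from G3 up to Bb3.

Counting letters G–A–B gives a third.
G→Bb = 3 semitones, 1 narrower than the major third (4), so minor.

minor third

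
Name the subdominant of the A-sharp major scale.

D#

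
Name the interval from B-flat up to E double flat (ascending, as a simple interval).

diminished fourth

Counting letters B–C–D–E gives a fourth.
Bb→Ebb = 4 semitones, 1 narrower than the perfect fourth (5), so diminished.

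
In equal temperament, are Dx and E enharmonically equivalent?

Yes

D## = pitch class 4 and E = pitch class 4 — the same pitch class, so they are enharmonic equivalents.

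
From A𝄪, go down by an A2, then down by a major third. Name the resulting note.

An augmented second down from A## is G# (letter G, 3 semitones down).
A major third down from G# is E (letter E, 4 semitones down).

E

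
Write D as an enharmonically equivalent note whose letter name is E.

Plain E sits 2 semitones above D, so on the letter E the same pitch needs a double flat: Ebb.

Ebb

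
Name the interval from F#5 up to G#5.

The letter names run F→G, a span of 1 letter step, so the interval is some kind of second.
F# to G# is 2 semitones. A major second is 2, so 2 makes it major.

major second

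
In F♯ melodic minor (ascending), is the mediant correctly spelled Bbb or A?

Each scale degree takes a distinct letter name. Degree 3 of a scale on F must use the letter A.
A and Bbb are enharmonically the same pitch, but only A uses the letter A, so it is the correct spelling here.

A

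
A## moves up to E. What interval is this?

doubly diminished fifth

The letter names run A→E, a span of 4 letter steps, so the interval is some kind of fifth.
A## to E is 5 semitones. A perfect fifth is 7, so 5 makes it doubly diminished.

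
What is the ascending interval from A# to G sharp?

Counting letters A–B–C–D–E–F–G gives a seventh.
A#→G# = 10 semitones, 1 narrower than the major seventh (11), so minor.

minor seventh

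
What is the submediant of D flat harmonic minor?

Degree 6 takes the letter 5 steps above D, which is B.
In harmonic minor, degree 6 sits 8 semitones above the tonic. Db + 8 semitones is pitch class 9, spelled on B as Bbb.

Bbb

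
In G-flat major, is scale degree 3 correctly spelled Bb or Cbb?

Each scale degree takes a distinct letter name. Degree 3 of a scale on G must use the letter B.
Bb and Cbb are enharmonically the same pitch, but only Bb uses the letter B, so it is the correct spelling here.

Bb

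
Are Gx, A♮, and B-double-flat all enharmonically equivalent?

G## is pitch class 9; A is pitch class 9; Bbb is pitch class 9.
All spellings map to pitch class 9, so they are enharmonically equivalent.

Yes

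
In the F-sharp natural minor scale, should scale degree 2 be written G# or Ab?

G#

Each scale degree takes a distinct letter name. Degree 2 of a scale on F must use the letter G.
G# and Ab are enharmonically the same pitch, but only G# uses the letter G, so it is the correct spelling here.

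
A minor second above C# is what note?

A second above C lands on the letter D.
A minor second spans 1 semitone, so C# moves to pitch class 2. On the letter D that is D.

D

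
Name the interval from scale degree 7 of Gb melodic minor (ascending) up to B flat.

Scale degree 7 of Gb melodic minor (ascending) is F.
F up to Bb: letters F→B make it a fourth; 5 semitones makes it perfect.

perfect fourth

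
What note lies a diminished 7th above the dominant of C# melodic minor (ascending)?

F

The dominant of C# melodic minor (ascending) is G#.
A diminished seventh (9 semitones) above G# lands on the letter F, giving F.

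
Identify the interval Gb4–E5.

augmented sixth

Counting letters G–A–B–C–D–E gives a sixth.
Gb→E = 10 semitones, 1 wider than the major sixth (9), so augmented.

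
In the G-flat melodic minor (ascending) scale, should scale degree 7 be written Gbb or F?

F

Each scale degree takes a distinct letter name. Degree 7 of a scale on G must use the letter F.
F and Gbb are enharmonically the same pitch, but only F uses the letter F, so it is the correct spelling here.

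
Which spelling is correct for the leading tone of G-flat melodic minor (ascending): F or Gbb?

Each scale degree takes a distinct letter name. Degree 7 of a scale on G must use the letter F.
F and Gbb are enharmonically the same pitch, but only F uses the letter F, so it is the correct spelling here.

F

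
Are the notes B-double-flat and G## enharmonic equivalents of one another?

Bbb is pitch class 9; G## is pitch class 9.
All spellings map to pitch class 9, so they are enharmonically equivalent.

Yes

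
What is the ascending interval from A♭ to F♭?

Counting letters A–B–C–D–E–F gives a sixth.
Ab→Fb = 8 semitones, 1 narrower than the major sixth (9), so minor.

minor sixth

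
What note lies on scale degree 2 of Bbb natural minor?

Degree 2 takes the letter 1 step above B, which is C.
In natural minor, degree 2 sits 2 semitones above the tonic. Bbb + 2 semitones is pitch class 11, spelled on C as Cb.

Cb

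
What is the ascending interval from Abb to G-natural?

augmented seventh

The letter names run A→G, a span of 6 letter steps, so the interval is some kind of seventh.
Abb to G is 12 semitones. A major seventh is 11, so 12 makes it augmented.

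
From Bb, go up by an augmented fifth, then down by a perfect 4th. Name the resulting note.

C#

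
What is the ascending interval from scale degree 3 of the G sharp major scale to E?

diminished fourth

Scale degree 3 of G# major is B#.
B# up to E: letters B→E make it a fourth; 4 semitones makes it diminished.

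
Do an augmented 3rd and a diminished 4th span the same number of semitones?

No

An augmented third spans 5 semitones; a diminished fourth spans 4.
The spans differ, so they are not enharmonic equivalents.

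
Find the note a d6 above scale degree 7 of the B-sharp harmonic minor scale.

F#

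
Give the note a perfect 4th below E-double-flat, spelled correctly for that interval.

E down a perfect fourth is B, so the target letter is B.
From Ebb, a perfect fourth is 5 semitones down: Bbb.

Bbb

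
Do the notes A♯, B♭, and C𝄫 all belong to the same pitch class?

Yes

A# = pitch class 10 and Bb = pitch class 10 and Cbb = pitch class 10 — the same pitch class, so they are enharmonic equivalents.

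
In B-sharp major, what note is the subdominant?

Degree 4 takes the letter 3 steps above B, which is E.
In major, degree 4 sits 5 semitones above the tonic. B# + 5 semitones is pitch class 5, spelled on E as E#.

E#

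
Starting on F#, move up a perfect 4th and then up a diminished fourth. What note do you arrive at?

Eb

A perfect fourth up from F# is B (letter B, 5 semitones up).
A diminished fourth up from B is Eb (letter E, 4 semitones up).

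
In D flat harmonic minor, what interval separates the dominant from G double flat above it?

The dominant of Db harmonic minor is Ab.
Ab up to Gbb: letters A→G make it a seventh; 9 semitones makes it diminished.

diminished seventh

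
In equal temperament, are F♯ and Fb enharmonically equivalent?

No

Two spellings are enharmonically equivalent only if they share a pitch class.
Here F# → 6, Fb → 4; 4 ≠ 6, so they are not.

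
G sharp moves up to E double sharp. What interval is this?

augmented sixth

The letter names run G→E, a span of 5 letter steps, so the interval is some kind of sixth.
G# to E## is 10 semitones. A major sixth is 9, so 10 makes it augmented.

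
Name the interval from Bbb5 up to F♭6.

perfect fifth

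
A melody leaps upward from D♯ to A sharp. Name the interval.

perfect fifth

The letter names run D→A, a span of 4 letter steps, so the interval is some kind of fifth.
D# to A# is 7 semitones. A perfect fifth is 7, so 7 makes it perfect.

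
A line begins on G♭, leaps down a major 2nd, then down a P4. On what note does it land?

A major second down from Gb is Fb (letter F, 2 semitones down).
A perfect fourth down from Fb is Cb (letter C, 5 semitones down).

Cb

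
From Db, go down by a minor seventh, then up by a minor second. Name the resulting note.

A minor seventh down from Db is Eb (letter E, 10 semitones down).
A minor second up from Eb is Fb (letter F, 1 semitone up).

Fb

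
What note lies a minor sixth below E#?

A sixth below E lands on the letter G.
A minor sixth spans 8 semitones, so E# moves to pitch class 9. On the letter G that is G##.

G##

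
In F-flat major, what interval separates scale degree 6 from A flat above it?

Scale degree 6 of Fb major is Db.
Db up to Ab: letters D→A make it a fifth; 7 semitones makes it perfect.

perfect fifth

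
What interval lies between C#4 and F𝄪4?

augmented fourth

The letter names run C→F, a span of 3 letter steps, so the interval is some kind of fourth.
C# to F## is 6 semitones. A perfect fourth is 5, so 6 makes it augmented.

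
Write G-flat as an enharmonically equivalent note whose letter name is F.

F#

Plain F sits 1 semitone below Gb, so on the letter F the same pitch needs a sharp: F#.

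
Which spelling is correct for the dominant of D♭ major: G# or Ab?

Each scale degree takes a distinct letter name. Degree 5 of a scale on D must use the letter A.
Ab and G# are enharmonically the same pitch, but only Ab uses the letter A, so it is the correct spelling here.

Ab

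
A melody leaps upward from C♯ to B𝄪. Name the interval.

Counting letters C–D–E–F–G–A–B gives a seventh.
C#→B## = 12 semitones, 1 wider than the major seventh (11), so augmented.

augmented seventh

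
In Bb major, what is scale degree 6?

G

The Bb major scale runs Bb C D Eb F G A.
Degree 6 is G.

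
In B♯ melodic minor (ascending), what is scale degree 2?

The B# melodic minor (ascending) scale runs B# C## D# E# F## G## A##.
Degree 2 is C##.

C##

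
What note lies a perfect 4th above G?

G up a perfect fourth is C, so the target letter is C.
From G, a perfect fourth is 5 semitones up: C.

C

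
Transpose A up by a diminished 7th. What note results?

A seventh above A lands on the letter G.
A diminished seventh spans 9 semitones, so A moves to pitch class 6. On the letter G that is Gb.

Gb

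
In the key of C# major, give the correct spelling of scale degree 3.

Degree 3 takes the letter 2 steps above C, which is E.
In major, degree 3 sits 4 semitones above the tonic. C# + 4 semitones is pitch class 5, spelled on E as E#.

E#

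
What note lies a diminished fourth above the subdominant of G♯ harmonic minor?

The subdominant of G# harmonic minor is C#.
A diminished fourth (4 semitones) above C# lands on the letter F, giving F.

F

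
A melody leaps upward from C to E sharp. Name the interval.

Counting letters C–D–E gives a third.
C→E# = 5 semitones, 1 wider than the major third (4), so augmented.

augmented third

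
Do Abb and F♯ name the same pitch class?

Abb is pitch class 7; F# is pitch class 6.
The pitch classes differ (7 vs. 6), so they are not enharmonic equivalents.

No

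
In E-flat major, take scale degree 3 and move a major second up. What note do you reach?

Scale degree 3 of Eb major is G.
A major second (2 semitones) above G lands on the letter A, giving A.

A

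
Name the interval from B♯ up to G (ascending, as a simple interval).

diminished sixth

The letter names run B→G, a span of 5 letter steps, so the interval is some kind of sixth.
B# to G is 7 semitones. A major sixth is 9, so 7 makes it diminished.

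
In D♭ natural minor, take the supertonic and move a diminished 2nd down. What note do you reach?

D#

The supertonic of Db natural minor is Eb.
A diminished second (0 semitones) below Eb lands on the letter D, giving D#.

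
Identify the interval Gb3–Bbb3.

minor third

The letter names run G→B, a span of 2 letter steps, so the interval is some kind of third.
Gb to Bbb is 3 semitones. A major third is 4, so 3 makes it minor.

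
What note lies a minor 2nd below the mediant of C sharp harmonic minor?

The mediant of C# harmonic minor is E.
A minor second (1 semitone) below E lands on the letter D, giving D#.

D#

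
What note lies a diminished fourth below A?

A fourth below A lands on the letter E.
A diminished fourth spans 4 semitones, so A moves to pitch class 5. On the letter E that is E#.

E#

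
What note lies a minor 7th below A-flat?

A seventh below A lands on the letter B.
A minor seventh spans 10 semitones, so Ab moves to pitch class 10. On the letter B that is Bb.

Bb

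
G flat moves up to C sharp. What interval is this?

The letter names run G→C, a span of 3 letter steps, so the interval is some kind of fourth.
Gb to C# is 7 semitones. A perfect fourth is 5, so 7 makes it doubly augmented.

doubly augmented fourth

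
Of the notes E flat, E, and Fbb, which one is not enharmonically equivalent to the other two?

In 12-tone equal temperament, enharmonic equivalents share a pitch class. Eb is pitch class 3; E is pitch class 4; Fbb is pitch class 3.
Eb and Fbb share pitch class 3, while E is pitch class 4.

E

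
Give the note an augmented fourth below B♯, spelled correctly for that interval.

F#

B down a perfect fourth is F#, so the target letter is F.
From B#, an augmented fourth is 6 semitones down: F#.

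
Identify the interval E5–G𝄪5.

augmented third

Counting letters E–F–G gives a third.
E→G## = 5 semitones, 1 wider than the major third (4), so augmented.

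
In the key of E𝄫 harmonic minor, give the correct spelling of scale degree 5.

Bbb

Degree 5 takes the letter 4 steps above E, which is B.
In harmonic minor, degree 5 sits 7 semitones above the tonic. Ebb + 7 semitones is pitch class 9, spelled on B as Bbb.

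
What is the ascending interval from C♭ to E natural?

augmented third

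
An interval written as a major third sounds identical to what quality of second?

doubly augmented

A major third spans 4 semitones.
A second spanning 4 semitones is doubly augmented (the major second is 2).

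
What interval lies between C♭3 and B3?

Counting letters C–D–E–F–G–A–B gives a seventh.
Cb→B = 12 semitones, 1 wider than the major seventh (11), so augmented.

augmented seventh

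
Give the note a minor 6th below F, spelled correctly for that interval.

A sixth below F lands on the letter A.
A minor sixth spans 8 semitones, so F moves to pitch class 9. On the letter A that is A.

A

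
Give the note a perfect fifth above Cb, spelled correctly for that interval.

C up a perfect fifth is G, so the target letter is G.
From Cb, a perfect fifth is 7 semitones up: Gb.

Gb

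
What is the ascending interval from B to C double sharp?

augmented second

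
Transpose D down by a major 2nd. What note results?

C

A second below D lands on the letter C.
A major second spans 2 semitones, so D moves to pitch class 0. On the letter C that is C.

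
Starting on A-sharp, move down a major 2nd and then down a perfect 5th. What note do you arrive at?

A major second down from A# is G# (letter G, 2 semitones down).
A perfect fifth down from G# is C# (letter C, 7 semitones down).

C#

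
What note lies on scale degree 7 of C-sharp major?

B#

Degree 7 takes the letter 6 steps above C, which is B.
In major, degree 7 sits 11 semitones above the tonic. C# + 11 semitones is pitch class 0, spelled on B as B#.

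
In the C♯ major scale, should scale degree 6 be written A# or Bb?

A#

Each scale degree takes a distinct letter name. Degree 6 of a scale on C must use the letter A.
A# and Bb are enharmonically the same pitch, but only A# uses the letter A, so it is the correct spelling here.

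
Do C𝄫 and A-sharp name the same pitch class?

Yes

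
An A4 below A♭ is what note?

Ebb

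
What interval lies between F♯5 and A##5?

augmented third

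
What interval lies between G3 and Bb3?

minor third

The letter names run G→B, a span of 2 letter steps, so the interval is some kind of third.
G to Bb is 3 semitones. A major third is 4, so 3 makes it minor.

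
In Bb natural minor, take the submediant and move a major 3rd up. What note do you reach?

The submediant of Bb natural minor is Gb.
A major third (4 semitones) above Gb lands on the letter B, giving Bb.

Bb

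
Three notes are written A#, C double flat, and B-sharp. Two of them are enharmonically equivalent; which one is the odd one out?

B#

In 12-tone equal temperament, enharmonic equivalents share a pitch class. A# is pitch class 10; Cbb is pitch class 10; B# is pitch class 0.
A# and Cbb share pitch class 10, while B# is pitch class 0.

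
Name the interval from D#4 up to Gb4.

doubly diminished fourth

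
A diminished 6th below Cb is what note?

C down a major sixth is Eb, so the target letter is E.
From Cb, a diminished sixth is 7 semitones down: E.

E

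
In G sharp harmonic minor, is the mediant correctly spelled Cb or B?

Each scale degree takes a distinct letter name. Degree 3 of a scale on G must use the letter B.
B and Cb are enharmonically the same pitch, but only B uses the letter B, so it is the correct spelling here.

B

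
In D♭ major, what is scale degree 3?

F

Degree 3 takes the letter 2 steps above D, which is F.
In major, degree 3 sits 4 semitones above the tonic. Db + 4 semitones is pitch class 5, spelled on F as F.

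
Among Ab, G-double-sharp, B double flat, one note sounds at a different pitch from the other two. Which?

In 12-tone equal temperament, enharmonic equivalents share a pitch class. Ab is pitch class 8; G## is pitch class 9; Bbb is pitch class 9.
G## and Bbb share pitch class 9, while Ab is pitch class 8.

Ab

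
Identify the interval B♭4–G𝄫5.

diminished sixth

The letter names run B→G, a span of 5 letter steps, so the interval is some kind of sixth.
Bb to Gbb is 7 semitones. A major sixth is 9, so 7 makes it diminished.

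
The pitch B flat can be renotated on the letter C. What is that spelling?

Cbb

Bb is pitch class 10. The letter C alone is pitch class 0.
To reach pitch class 10 from C requires an offset of -2 semitones, i.e. double flat: Cbb.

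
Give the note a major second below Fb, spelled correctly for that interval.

Ebb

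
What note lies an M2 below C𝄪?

A second below C lands on the letter B.
A major second spans 2 semitones, so C## moves to pitch class 0. On the letter B that is B#.

B#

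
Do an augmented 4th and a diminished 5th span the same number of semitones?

An augmented fourth spans 6 semitones; a diminished fifth spans 6.
They are enharmonically equivalent.

Yes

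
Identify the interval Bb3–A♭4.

The letter names run B→A, a span of 6 letter steps, so the interval is some kind of seventh.
Bb to Ab is 10 semitones. A major seventh is 11, so 10 makes it minor.

minor seventh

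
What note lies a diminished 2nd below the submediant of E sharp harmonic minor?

B##

The submediant of E# harmonic minor is C#.
A diminished second (0 semitones) below C# lands on the letter B, giving B##.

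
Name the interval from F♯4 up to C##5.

augmented fifth

Counting letters F–G–A–B–C gives a fifth.
F#→C## = 8 semitones, 1 wider than the perfect fifth (7), so augmented.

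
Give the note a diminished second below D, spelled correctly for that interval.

A second below D lands on the letter C.
A diminished second spans 0 semitones, so D moves to pitch class 2. On the letter C that is C##.

C##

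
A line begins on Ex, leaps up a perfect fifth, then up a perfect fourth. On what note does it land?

E##

A perfect fifth up from E## is B## (letter B, 7 semitones up).
A perfect fourth up from B## is E## (letter E, 5 semitones up).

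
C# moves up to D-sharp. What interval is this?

major second

Counting letters C–D gives a second.
C#→D# = 2 semitones, exactly the major second.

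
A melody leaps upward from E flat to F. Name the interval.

major second

The letter names run E→F, a span of 1 letter step, so the interval is some kind of second.
Eb to F is 2 semitones. A major second is 2, so 2 makes it major.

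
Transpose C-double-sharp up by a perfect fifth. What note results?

G##

C up a perfect fifth is G, so the target letter is G.
From C##, a perfect fifth is 7 semitones up: G##.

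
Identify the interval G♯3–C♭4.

Counting letters G–A–B–C gives a fourth.
G#→Cb = 3 semitones, 2 narrower than the perfect fourth (5), so doubly diminished.

doubly diminished fourth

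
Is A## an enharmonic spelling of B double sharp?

No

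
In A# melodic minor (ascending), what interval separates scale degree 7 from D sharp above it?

Scale degree 7 of A# melodic minor (ascending) is G##.
G## up to D#: letters G→D make it a fifth; 6 semitones makes it diminished.

diminished fifth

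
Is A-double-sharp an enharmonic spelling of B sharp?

Two spellings are enharmonically equivalent only if they share a pitch class.
Here A## → 11, B# → 0; 0 ≠ 11, so they are not.

No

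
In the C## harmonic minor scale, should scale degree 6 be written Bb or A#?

Each scale degree takes a distinct letter name. Degree 6 of a scale on C must use the letter A.
A# and Bb are enharmonically the same pitch, but only A# uses the letter A, so it is the correct spelling here.

A#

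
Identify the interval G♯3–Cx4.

augmented fourth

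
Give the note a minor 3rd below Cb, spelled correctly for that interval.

Ab

C down a major third is Ab, so the target letter is A.
From Cb, a minor third is 3 semitones down: Ab.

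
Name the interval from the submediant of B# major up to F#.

The submediant of B# major is G##.
G## up to F#: letters G→F make it a seventh; 9 semitones makes it diminished.

diminished seventh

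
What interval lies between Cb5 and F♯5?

doubly augmented fourth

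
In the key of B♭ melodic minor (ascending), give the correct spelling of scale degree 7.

A

Degree 7 takes the letter 6 steps above B, which is A.
In melodic minor (ascending), degree 7 sits 11 semitones above the tonic. Bb + 11 semitones is pitch class 9, spelled on A as A.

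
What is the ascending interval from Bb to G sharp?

The letter names run B→G, a span of 5 letter steps, so the interval is some kind of sixth.
Bb to G# is 10 semitones. A major sixth is 9, so 10 makes it augmented.

augmented sixth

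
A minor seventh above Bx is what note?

A##

B up a major seventh is A#, so the target letter is A.
From B##, a minor seventh is 10 semitones up: A##.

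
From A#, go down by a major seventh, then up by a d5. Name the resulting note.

F

A major seventh down from A# is B (letter B, 11 semitones down).
A diminished fifth up from B is F (letter F, 6 semitones up).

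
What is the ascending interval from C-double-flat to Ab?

The letter names run C→A, a span of 5 letter steps, so the interval is some kind of sixth.
Cbb to Ab is 10 semitones. A major sixth is 9, so 10 makes it augmented.

augmented sixth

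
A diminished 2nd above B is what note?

Cb

A second above B lands on the letter C.
A diminished second spans 0 semitones, so B moves to pitch class 11. On the letter C that is Cb.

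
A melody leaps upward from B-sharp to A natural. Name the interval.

diminished seventh

The letter names run B→A, a span of 6 letter steps, so the interval is some kind of seventh.
B# to A is 9 semitones. A major seventh is 11, so 9 makes it diminished.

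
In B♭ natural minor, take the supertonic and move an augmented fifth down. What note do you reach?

The supertonic of Bb natural minor is C.
An augmented fifth (8 semitones) below C lands on the letter F, giving Fb.

Fb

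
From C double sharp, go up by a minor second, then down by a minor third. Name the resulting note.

B#

A minor second up from C## is D# (letter D, 1 semitone up).
A minor third down from D# is B# (letter B, 3 semitones down).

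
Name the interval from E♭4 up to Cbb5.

diminished sixth

Counting letters E–F–G–A–B–C gives a sixth.
Eb→Cbb = 7 semitones, 2 narrower than the major sixth (9), so diminished.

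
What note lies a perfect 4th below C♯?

A fourth below C lands on the letter G.
A perfect fourth spans 5 semitones, so C# moves to pitch class 8. On the letter G that is G#.

G#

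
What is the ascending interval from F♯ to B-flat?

diminished fourth

Counting letters F–G–A–B gives a fourth.
F#→Bb = 4 semitones, 1 narrower than the perfect fourth (5), so diminished.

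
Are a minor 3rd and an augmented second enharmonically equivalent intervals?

A minor third spans 3 semitones; an augmented second spans 3.
They are enharmonically equivalent.

Yes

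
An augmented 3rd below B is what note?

A third below B lands on the letter G.
An augmented third spans 5 semitones, so B moves to pitch class 6. On the letter G that is Gb.

Gb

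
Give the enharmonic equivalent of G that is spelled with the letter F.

G is pitch class 7. The letter F alone is pitch class 5.
To reach pitch class 7 from F requires an offset of +2 semitones, i.e. double sharp: F##.

F##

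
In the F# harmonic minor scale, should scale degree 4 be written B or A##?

Each scale degree takes a distinct letter name. Degree 4 of a scale on F must use the letter B.
B and A## are enharmonically the same pitch, but only B uses the letter B, so it is the correct spelling here.

B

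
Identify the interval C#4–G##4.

The letter names run C→G, a span of 4 letter steps, so the interval is some kind of fifth.
C# to G## is 8 semitones. A perfect fifth is 7, so 8 makes it augmented.

augmented fifth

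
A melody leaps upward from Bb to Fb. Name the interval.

Counting letters B–C–D–E–F gives a fifth.
Bb→Fb = 6 semitones, 1 narrower than the perfect fifth (7), so diminished.

diminished fifth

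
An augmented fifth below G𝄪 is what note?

C#

G down a perfect fifth is C, so the target letter is C.
From G##, an augmented fifth is 8 semitones down: C#.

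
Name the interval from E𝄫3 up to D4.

augmented seventh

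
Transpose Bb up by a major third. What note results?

D

A third above B lands on the letter D.
A major third spans 4 semitones, so Bb moves to pitch class 2. On the letter D that is D.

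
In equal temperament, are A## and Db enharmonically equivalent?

A## is pitch class 11; Db is pitch class 1.
The pitch classes differ (11 vs. 1), so they are not enharmonic equivalents.

No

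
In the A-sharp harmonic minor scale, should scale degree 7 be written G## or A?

Each scale degree takes a distinct letter name. Degree 7 of a scale on A must use the letter G.
G## and A are enharmonically the same pitch, but only G## uses the letter G, so it is the correct spelling here.

G##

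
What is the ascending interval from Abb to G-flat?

major seventh

Counting letters A–B–C–D–E–F–G gives a seventh.
Abb→Gb = 11 semitones, exactly the major seventh.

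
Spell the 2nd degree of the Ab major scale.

Bb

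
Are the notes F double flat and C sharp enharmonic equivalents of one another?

Fbb is pitch class 3; C# is pitch class 1.
The pitch classes differ (3 vs. 1), so they are not enharmonic equivalents.

No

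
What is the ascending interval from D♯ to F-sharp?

minor third

Counting letters D–E–F gives a third.
D#→F# = 3 semitones, 1 narrower than the major third (4), so minor.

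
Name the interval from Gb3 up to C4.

Counting letters G–A–B–C gives a fourth.
Gb→C = 6 semitones, 1 wider than the perfect fourth (5), so augmented.

augmented fourth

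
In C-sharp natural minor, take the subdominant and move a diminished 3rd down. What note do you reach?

The subdominant of C# natural minor is F#.
A diminished third (2 semitones) below F# lands on the letter D, giving D##.

D##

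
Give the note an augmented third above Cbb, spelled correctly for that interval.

A third above C lands on the letter E.
An augmented third spans 5 semitones, so Cbb moves to pitch class 3. On the letter E that is Eb.

Eb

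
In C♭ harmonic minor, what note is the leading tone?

Degree 7 takes the letter 6 steps above C, which is B.
In harmonic minor, degree 7 sits 11 semitones above the tonic. Cb + 11 semitones is pitch class 10, spelled on B as Bb.

Bb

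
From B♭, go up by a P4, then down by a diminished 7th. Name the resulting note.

A perfect fourth up from Bb is Eb (letter E, 5 semitones up).
A diminished seventh down from Eb is F# (letter F, 9 semitones down).

F#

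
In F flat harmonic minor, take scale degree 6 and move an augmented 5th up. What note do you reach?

Ab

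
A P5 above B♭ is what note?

F

A fifth above B lands on the letter F.
A perfect fifth spans 7 semitones, so Bb moves to pitch class 5. On the letter F that is F.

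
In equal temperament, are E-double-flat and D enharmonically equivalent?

Ebb is pitch class 2; D is pitch class 2.
All spellings map to pitch class 2, so they are enharmonically equivalent.

Yes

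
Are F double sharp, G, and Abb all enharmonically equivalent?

Yes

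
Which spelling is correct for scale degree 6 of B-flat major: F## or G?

G

Each scale degree takes a distinct letter name. Degree 6 of a scale on B must use the letter G.
G and F## are enharmonically the same pitch, but only G uses the letter G, so it is the correct spelling here.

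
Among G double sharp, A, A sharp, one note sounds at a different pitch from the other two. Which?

A#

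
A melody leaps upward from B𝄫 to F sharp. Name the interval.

doubly augmented fifth

Counting letters B–C–D–E–F gives a fifth.
Bbb→F# = 9 semitones, 2 wider than the perfect fifth (7), so doubly augmented.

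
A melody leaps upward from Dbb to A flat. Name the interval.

The letter names run D→A, a span of 4 letter steps, so the interval is some kind of fifth.
Dbb to Ab is 8 semitones. A perfect fifth is 7, so 8 makes it augmented.

augmented fifth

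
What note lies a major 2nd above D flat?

Eb

A second above D lands on the letter E.
A major second spans 2 semitones, so Db moves to pitch class 3. On the letter E that is Eb.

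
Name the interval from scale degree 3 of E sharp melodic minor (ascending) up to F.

Scale degree 3 of E# melodic minor (ascending) is G#.
G# up to F: letters G→F make it a seventh; 9 semitones makes it diminished.

diminished seventh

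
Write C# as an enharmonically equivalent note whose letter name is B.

Plain B sits 2 semitones below C#, so on the letter B the same pitch needs a double sharp: B##.

B##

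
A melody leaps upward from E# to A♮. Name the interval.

diminished fourth

The letter names run E→A, a span of 3 letter steps, so the interval is some kind of fourth.
E# to A is 4 semitones. A perfect fourth is 5, so 4 makes it diminished.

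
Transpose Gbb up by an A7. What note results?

A seventh above G lands on the letter F.
An augmented seventh spans 12 semitones, so Gbb moves to pitch class 5. On the letter F that is F.

F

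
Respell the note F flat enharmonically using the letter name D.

D##

Plain D sits 2 semitones below Fb, so on the letter D the same pitch needs a double sharp: D##.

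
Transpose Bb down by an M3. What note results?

Gb

B down a major third is G, so the target letter is G.
From Bb, a major third is 4 semitones down: Gb.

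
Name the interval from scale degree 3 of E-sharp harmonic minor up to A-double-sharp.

augmented second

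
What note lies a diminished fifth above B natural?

B up a perfect fifth is F#, so the target letter is F.
From B, a diminished fifth is 6 semitones up: F.

F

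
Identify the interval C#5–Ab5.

diminished sixth

Counting letters C–D–E–F–G–A gives a sixth.
C#→Ab = 7 semitones, 2 narrower than the major sixth (9), so diminished.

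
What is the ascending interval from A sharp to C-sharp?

The letter names run A→C, a span of 2 letter steps, so the interval is some kind of third.
A# to C# is 3 semitones. A major third is 4, so 3 makes it minor.

minor third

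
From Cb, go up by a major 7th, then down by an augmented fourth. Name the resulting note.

Fb

A major seventh up from Cb is Bb (letter B, 11 semitones up).
An augmented fourth down from Bb is Fb (letter F, 6 semitones down).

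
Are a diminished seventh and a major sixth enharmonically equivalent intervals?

Yes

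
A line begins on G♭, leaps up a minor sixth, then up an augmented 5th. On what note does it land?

Bb

A minor sixth up from Gb is Ebb (letter E, 8 semitones up).
An augmented fifth up from Ebb is Bb (letter B, 8 semitones up).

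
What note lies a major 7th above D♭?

D up a major seventh is C#, so the target letter is C.
From Db, a major seventh is 11 semitones up: C.

C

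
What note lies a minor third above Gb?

G up a major third is B, so the target letter is B.
From Gb, a minor third is 3 semitones up: Bbb.

Bbb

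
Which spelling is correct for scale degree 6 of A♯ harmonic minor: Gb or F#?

F#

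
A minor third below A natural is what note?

F#

A down a major third is F, so the target letter is F.
From A, a minor third is 3 semitones down: F#.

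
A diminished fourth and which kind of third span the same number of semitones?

A diminished fourth spans 4 semitones.
A third spanning 4 semitones is major (the major third is 4).

major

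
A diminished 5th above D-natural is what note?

A fifth above D lands on the letter A.
A diminished fifth spans 6 semitones, so D moves to pitch class 8. On the letter A that is Ab.

Ab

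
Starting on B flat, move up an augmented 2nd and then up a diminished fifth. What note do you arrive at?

An augmented second up from Bb is C# (letter C, 3 semitones up).
A diminished fifth up from C# is G (letter G, 6 semitones up).

G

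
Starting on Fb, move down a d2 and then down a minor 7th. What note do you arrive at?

F#

A diminished second down from Fb is E (letter E, 0 semitones down).
A minor seventh down from E is F# (letter F, 10 semitones down).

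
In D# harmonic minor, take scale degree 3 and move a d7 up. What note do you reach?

Eb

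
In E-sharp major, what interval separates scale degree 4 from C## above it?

major third

Scale degree 4 of E# major is A#.
A# up to C##: letters A→C make it a third; 4 semitones makes it major.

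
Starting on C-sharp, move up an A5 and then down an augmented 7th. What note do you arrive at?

A

An augmented fifth up from C# is G## (letter G, 8 semitones up).
An augmented seventh down from G## is A (letter A, 12 semitones down).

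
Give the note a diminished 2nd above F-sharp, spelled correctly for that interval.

F up a major second is G, so the target letter is G.
From F#, a diminished second is 0 semitones up: Gb.

Gb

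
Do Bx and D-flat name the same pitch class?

B## is pitch class 1; Db is pitch class 1.
All spellings map to pitch class 1, so they are enharmonically equivalent.

Yes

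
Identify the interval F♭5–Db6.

major sixth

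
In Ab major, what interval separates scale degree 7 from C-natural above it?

Scale degree 7 of Ab major is G.
G up to C: letters G→C make it a fourth; 5 semitones makes it perfect.

perfect fourth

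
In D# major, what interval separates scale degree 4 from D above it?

diminished fifth

Scale degree 4 of D# major is G#.
G# up to D: letters G→D make it a fifth; 6 semitones makes it diminished.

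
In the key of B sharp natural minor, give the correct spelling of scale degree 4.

E#

The B# natural minor scale runs B# C## D# E# F## G# A#.
Degree 4 is E#.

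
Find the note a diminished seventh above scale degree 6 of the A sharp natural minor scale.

Eb

Scale degree 6 of A# natural minor is F#.
A diminished seventh (9 semitones) above F# lands on the letter E, giving Eb.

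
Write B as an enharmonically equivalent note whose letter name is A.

Plain A sits 2 semitones below B, so on the letter A the same pitch needs a double sharp: A##.

A##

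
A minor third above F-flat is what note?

A third above F lands on the letter A.
A minor third spans 3 semitones, so Fb moves to pitch class 7. On the letter A that is Abb.

Abb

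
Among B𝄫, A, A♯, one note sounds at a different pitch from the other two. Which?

A#

In 12-tone equal temperament, enharmonic equivalents share a pitch class. Bbb is pitch class 9; A is pitch class 9; A# is pitch class 10.
Bbb and A share pitch class 9, while A# is pitch class 10.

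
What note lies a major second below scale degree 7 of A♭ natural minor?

Fb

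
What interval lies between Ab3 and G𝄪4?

doubly augmented seventh

Counting letters A–B–C–D–E–F–G gives a seventh.
Ab→G## = 13 semitones, 2 wider than the major seventh (11), so doubly augmented.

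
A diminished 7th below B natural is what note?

C##

A seventh below B lands on the letter C.
A diminished seventh spans 9 semitones, so B moves to pitch class 2. On the letter C that is C##.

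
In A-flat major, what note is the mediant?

The Ab major scale runs Ab Bb C Db Eb F G.
Degree 3 is C.

C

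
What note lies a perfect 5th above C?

A fifth above C lands on the letter G.
A perfect fifth spans 7 semitones, so C moves to pitch class 7. On the letter G that is G.

G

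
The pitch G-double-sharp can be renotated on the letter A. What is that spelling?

Plain A sits at the same pitch as G##, so on the letter A the same pitch needs a natural: A.

A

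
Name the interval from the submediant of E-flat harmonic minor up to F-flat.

perfect fourth

The submediant of Eb harmonic minor is Cb.
Cb up to Fb: letters C→F make it a fourth; 5 semitones makes it perfect.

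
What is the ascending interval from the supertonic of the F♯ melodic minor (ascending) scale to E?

The supertonic of F# melodic minor (ascending) is G#.
G# up to E: letters G→E make it a sixth; 8 semitones makes it minor.

minor sixth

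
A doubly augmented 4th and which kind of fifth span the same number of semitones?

A doubly augmented fourth spans 7 semitones.
A fifth spanning 7 semitones is perfect (the perfect fifth is 7).

perfect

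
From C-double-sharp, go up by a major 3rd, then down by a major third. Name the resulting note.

C##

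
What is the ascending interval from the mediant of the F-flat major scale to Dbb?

The mediant of Fb major is Ab.
Ab up to Dbb: letters A→D make it a fourth; 4 semitones makes it diminished.

diminished fourth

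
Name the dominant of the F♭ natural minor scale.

Cb

Degree 5 takes the letter 4 steps above F, which is C.
In natural minor, degree 5 sits 7 semitones above the tonic. Fb + 7 semitones is pitch class 11, spelled on C as Cb.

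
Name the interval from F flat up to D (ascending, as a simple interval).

Counting letters F–G–A–B–C–D gives a sixth.
Fb→D = 10 semitones, 1 wider than the major sixth (9), so augmented.

augmented sixth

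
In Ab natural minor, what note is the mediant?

The Ab natural minor scale runs Ab Bb Cb Db Eb Fb Gb.
Degree 3 is Cb.

Cb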